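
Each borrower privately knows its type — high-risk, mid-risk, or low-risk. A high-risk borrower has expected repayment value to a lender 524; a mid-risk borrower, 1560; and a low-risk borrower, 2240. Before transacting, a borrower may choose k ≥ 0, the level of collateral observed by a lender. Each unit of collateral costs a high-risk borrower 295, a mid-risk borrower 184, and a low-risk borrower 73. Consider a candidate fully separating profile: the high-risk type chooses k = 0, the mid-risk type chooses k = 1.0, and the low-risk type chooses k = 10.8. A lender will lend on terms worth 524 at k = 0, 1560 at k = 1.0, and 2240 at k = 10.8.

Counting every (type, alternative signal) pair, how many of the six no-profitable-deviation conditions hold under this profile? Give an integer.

High-risk (own payoff 524): to k=1.0 gives 1560 − 295×1.0 = 1265 → profitable ✗; to k=10.8 gives 2240 − 295×10.8 = -946 → no gain ✓.
Low-risk (own payoff 2240 − 73×10.8 = 1451.6): to k=0 gives 524 → no gain ✓; to k=1.0 gives 1560 − 73×1.0 = 1487 → profitable ✗.
Mid-risk (own payoff 1560 − 184×1.0 = 1376): to k=0 gives 524 → no gain ✓; to k=10.8 gives 2240 − 184×10.8 = 252.8 → no gain ✓.
4 of the 6 constraints hold; not an equilibrium.

4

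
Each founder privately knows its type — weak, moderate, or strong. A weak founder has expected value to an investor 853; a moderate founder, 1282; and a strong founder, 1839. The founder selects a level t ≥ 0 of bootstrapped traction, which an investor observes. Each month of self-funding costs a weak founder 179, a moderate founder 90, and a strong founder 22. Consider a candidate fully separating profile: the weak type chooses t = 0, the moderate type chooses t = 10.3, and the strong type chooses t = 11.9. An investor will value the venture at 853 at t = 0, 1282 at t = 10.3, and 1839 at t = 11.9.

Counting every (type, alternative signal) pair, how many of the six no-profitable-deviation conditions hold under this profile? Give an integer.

4

Strong (own payoff 1839 − 22×11.9 = 1577.2): to t=0 gives 853 → no gain ✓; to t=10.3 gives 1282 − 22×10.3 = 1055.4 → no gain ✓.
Weak (own payoff 853): to t=10.3 gives 1282 − 179×10.3 = -561.7 → no gain ✓; to t=11.9 gives 1839 − 179×11.9 = -291.1 → no gain ✓.
Moderate (own payoff 1282 − 90×10.3 = 355): to t=0 gives 853 → profitable ✗; to t=11.9 gives 1839 − 90×11.9 = 768 → profitable ✗.
4 of the 6 constraints hold; not an equilibrium.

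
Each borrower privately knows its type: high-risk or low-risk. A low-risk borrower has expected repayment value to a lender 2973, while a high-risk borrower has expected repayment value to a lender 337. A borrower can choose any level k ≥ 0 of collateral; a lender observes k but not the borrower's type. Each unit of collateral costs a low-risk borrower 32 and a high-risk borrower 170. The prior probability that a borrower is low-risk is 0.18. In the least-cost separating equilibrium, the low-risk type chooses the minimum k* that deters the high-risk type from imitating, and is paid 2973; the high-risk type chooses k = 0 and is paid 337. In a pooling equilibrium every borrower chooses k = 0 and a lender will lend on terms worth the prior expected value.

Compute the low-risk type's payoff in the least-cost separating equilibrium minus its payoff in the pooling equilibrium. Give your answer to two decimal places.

1665.33

Least-cost separating signal: k* solves 337 = 2973 − 170·k*, so k* = (2973 − 337)/170 ≈ 15.5059.
Low-risk type's separating payoff: 2973 − 32 × k* = 2973 − 32 × (2973 − 337)/170 = 2973 − 84352/170 ≈ 2476.8118.
Pooling payoff: 0.18 × 2973 + 0.82 × 337 = 811.48.
Difference: 2476.8118 − 811.48 = 1665.3318, i.e. 1665.33 to two decimal places.
The low-risk type prefers to separate.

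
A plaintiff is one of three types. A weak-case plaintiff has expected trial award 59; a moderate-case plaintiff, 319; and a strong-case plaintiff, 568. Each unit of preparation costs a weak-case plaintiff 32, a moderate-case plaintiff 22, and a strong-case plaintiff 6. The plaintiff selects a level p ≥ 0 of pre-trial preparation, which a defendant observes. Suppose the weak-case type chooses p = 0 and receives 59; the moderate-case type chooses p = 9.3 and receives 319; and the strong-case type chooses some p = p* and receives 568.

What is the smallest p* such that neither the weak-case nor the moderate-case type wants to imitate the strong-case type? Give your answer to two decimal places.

20.62

Moderate-case type (on-path payoff 319 − 22×9.3 = 114.4) won't mimic when 114.4 ≥ 568 − 22·p*, i.e. p* ≥ 20.62.
Weak-case type (on-path payoff 59) won't mimic when 59 ≥ 568 − 32·p*, i.e. p* ≥ 15.91.
Both must hold, so p* = max(15.91, 20.62) = 20.62. The moderate-case type's constraint binds.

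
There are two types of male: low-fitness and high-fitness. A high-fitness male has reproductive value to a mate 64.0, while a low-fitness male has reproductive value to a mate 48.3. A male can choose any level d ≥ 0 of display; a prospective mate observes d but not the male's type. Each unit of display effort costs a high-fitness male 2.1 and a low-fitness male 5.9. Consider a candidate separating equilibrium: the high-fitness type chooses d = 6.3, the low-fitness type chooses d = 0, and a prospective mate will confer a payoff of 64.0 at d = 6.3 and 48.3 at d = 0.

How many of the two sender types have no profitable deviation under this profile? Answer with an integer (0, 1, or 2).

2

High-fitness type: signal → 64.0 − 2.1 × 6.3 = 50.77; deviate to 0 → 48.3. IC holds (50.77 ≥ 48.3).
Low-fitness type: stay at 0 → 48.3; mimic → 64.0 − 5.9 × 6.3 = 26.83. IC holds (48.3 ≥ 26.83).
2 of 2 constraints hold, so this is a separating equilibrium.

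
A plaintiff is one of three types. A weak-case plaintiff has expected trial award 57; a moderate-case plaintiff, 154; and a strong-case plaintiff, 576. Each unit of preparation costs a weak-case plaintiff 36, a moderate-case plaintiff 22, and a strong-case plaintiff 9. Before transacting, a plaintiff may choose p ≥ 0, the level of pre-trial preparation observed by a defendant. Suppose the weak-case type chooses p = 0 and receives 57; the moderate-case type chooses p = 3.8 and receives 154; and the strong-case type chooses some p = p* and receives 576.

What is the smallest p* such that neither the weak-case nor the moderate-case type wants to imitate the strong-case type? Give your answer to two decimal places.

22.98

Moderate-case type (on-path payoff 154 − 22×3.8 = 70.4) won't mimic when 70.4 ≥ 576 − 22·p*, i.e. p* ≥ 22.98.
Weak-case type (on-path payoff 57) won't mimic when 57 ≥ 576 − 36·p*, i.e. p* ≥ 14.42.
Both must hold, so p* = max(14.42, 22.98) = 22.98. The moderate-case type's constraint binds.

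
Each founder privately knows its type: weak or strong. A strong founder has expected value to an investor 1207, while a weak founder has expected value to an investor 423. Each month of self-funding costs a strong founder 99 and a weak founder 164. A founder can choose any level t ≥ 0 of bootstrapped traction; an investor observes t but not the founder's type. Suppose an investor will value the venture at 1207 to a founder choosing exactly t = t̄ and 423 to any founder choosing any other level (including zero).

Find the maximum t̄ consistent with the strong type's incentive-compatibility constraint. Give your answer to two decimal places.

Choosing t̄ yields the strong type 1207 − 99·t̄; choosing zero yields 423.
The strong type is indifferent at 1207 − 99·t̄ = 423, i.e. t̄ = (1207 − 423) / 99 ≈ 7.92.
For any t̄ above 7.92 the strong type would rather pool at zero, so separation collapses.

7.92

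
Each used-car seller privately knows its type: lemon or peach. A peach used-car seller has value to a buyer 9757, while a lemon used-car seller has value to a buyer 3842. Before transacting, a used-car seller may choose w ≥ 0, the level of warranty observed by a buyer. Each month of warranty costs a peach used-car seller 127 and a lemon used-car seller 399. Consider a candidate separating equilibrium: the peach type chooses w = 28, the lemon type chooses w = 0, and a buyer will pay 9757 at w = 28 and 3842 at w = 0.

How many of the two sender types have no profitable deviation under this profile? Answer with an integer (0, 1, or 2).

Peach type: signal → 9757 − 127 × 28 = 6201; deviate to 0 → 3842. IC holds (6201 ≥ 3842).
Lemon type: stay at 0 → 3842; mimic → 9757 − 399 × 28 = -1415. IC holds (3842 ≥ -1415).
2 of 2 constraints hold, so this is a separating equilibrium.

2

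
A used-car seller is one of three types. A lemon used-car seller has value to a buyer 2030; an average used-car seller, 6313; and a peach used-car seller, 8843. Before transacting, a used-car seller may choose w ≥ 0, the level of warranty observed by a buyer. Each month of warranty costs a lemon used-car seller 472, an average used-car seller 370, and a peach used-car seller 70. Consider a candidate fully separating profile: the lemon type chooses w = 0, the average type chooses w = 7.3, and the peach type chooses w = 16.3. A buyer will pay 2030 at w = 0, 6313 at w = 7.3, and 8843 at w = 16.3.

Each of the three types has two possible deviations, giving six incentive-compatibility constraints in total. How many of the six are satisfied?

5

Average (own payoff 6313 − 370×7.3 = 3612): to w=0 gives 2030 → no gain ✓; to w=16.3 gives 8843 − 370×16.3 = 2812 → no gain ✓.
Lemon (own payoff 2030): to w=7.3 gives 6313 − 472×7.3 = 2867.4 → profitable ✗; to w=16.3 gives 8843 − 472×16.3 = 1149.4 → no gain ✓.
Peach (own payoff 8843 − 70×16.3 = 7702): to w=0 gives 2030 → no gain ✓; to w=7.3 gives 6313 − 70×7.3 = 5802 → no gain ✓.
5 of the 6 constraints hold; not an equilibrium.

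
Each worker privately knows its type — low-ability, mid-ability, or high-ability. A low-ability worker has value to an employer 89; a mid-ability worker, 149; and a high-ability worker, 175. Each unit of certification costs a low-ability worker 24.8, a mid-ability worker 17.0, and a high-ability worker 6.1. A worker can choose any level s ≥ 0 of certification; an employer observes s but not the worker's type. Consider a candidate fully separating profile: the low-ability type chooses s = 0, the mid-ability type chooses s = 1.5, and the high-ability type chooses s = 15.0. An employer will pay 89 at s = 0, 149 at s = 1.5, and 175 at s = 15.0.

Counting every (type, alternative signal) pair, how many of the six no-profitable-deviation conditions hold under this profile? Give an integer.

Low-ability (own payoff 89): to s=1.5 gives 149 − 24.8×1.5 = 111.8 → profitable ✗; to s=15.0 gives 175 − 24.8×15.0 = -197 → no gain ✓.
High-ability (own payoff 175 − 6.1×15.0 = 83.5): to s=0 gives 89 → profitable ✗; to s=1.5 gives 149 − 6.1×1.5 = 139.85 → profitable ✗.
Mid-ability (own payoff 149 − 17.0×1.5 = 123.5): to s=0 gives 89 → no gain ✓; to s=15.0 gives 175 − 17.0×15.0 = -80 → no gain ✓.
3 of the 6 constraints hold; not an equilibrium.

3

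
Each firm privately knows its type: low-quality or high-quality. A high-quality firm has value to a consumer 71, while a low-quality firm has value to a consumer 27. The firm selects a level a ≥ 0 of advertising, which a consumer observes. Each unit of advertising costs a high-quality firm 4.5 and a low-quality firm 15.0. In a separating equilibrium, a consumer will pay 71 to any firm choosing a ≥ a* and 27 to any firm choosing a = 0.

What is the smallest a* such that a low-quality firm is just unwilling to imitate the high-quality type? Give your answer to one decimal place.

2.9

A low-quality firm choosing a = 0 receives 27.
Imitating at a* instead would pay 71 at cost 15.0·a*, netting 71 − 15.0·a*.
Indifference: 27 = 71 − 15.0·a*, so a* = (71 − 27) / 15.0 ≈ 2.9.
This is the low-quality type's binding incentive-compatibility constraint; any a ≥ 2.9 sustains separation on that side.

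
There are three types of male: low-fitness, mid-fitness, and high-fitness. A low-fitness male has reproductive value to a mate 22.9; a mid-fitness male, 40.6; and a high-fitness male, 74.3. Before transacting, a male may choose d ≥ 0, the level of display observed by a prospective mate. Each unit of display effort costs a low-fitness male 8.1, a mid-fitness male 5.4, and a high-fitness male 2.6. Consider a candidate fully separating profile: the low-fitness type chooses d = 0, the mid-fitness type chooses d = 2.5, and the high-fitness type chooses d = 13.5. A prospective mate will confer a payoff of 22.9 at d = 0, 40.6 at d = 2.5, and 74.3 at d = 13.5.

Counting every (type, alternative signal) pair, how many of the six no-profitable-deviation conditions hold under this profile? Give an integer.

6

Low-fitness (own payoff 22.9): to d=2.5 gives 40.6 − 8.1×2.5 = 20.35 → no gain ✓; to d=13.5 gives 74.3 − 8.1×13.5 = -35.05 → no gain ✓.
High-fitness (own payoff 74.3 − 2.6×13.5 = 39.2): to d=0 gives 22.9 → no gain ✓; to d=2.5 gives 40.6 − 2.6×2.5 = 34.1 → no gain ✓.
Mid-fitness (own payoff 40.6 − 5.4×2.5 = 27.1): to d=0 gives 22.9 → no gain ✓; to d=13.5 gives 74.3 − 5.4×13.5 = 1.4 → no gain ✓.
6 of the 6 constraints hold; this profile is a separating equilibrium.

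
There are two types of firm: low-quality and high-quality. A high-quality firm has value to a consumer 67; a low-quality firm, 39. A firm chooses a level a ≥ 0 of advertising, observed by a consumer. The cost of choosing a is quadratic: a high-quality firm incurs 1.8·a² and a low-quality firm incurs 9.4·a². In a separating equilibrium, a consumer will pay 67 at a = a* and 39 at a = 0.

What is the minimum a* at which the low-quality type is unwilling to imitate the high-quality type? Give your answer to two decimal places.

1.73

The low-quality type at a = 0 receives 39; imitating at a* yields 67 − 9.4·a*².
Indifference: 39 = 67 − 9.4·a*², so a*² = (67 − 39) / 9.4 ≈ 2.9787.
a* = √2.9787 ≈ 1.73.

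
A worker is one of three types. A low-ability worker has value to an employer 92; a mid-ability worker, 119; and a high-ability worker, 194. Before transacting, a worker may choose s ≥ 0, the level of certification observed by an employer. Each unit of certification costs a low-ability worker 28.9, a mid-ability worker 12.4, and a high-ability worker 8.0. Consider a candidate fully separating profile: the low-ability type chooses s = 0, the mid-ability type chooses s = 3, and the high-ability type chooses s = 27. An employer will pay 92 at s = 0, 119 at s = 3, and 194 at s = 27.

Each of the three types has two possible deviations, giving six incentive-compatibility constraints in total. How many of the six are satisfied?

3

High-ability (own payoff 194 − 8.0×27 = -22): to s=0 gives 92 → profitable ✗; to s=3 gives 119 − 8.0×3 = 95 → profitable ✗.
Low-ability (own payoff 92): to s=3 gives 119 − 28.9×3 = 32.3 → no gain ✓; to s=27 gives 194 − 28.9×27 = -586.3 → no gain ✓.
Mid-ability (own payoff 119 − 12.4×3 = 81.8): to s=0 gives 92 → profitable ✗; to s=27 gives 194 − 12.4×27 = -140.8 → no gain ✓.
3 of the 6 constraints hold; not an equilibrium.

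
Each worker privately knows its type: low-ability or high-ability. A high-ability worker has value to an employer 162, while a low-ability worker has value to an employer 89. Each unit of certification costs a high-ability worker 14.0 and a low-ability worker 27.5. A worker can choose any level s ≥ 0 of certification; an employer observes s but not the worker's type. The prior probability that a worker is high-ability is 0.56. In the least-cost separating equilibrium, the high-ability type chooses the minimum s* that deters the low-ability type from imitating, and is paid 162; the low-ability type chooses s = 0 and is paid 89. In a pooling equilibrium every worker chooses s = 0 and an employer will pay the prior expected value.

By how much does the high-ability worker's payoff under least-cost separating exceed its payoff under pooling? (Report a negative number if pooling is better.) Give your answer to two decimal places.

Least-cost separating signal: s* solves 89 = 162 − 27.5·s*, so s* = (162 − 89)/27.5 ≈ 2.6545.
High-ability type's separating payoff: 162 − 14.0 × s* = 162 − 14.0 × (162 − 89)/27.5 = 162 − 1022/27.5 ≈ 124.8364.
Pooling payoff: 0.56 × 162 + 0.44 × 89 = 129.88.
Difference: 124.8364 − 129.88 = -5.0436, i.e. -5.04 to two decimal places.
The high-ability type would prefer the pooling outcome.

-5.04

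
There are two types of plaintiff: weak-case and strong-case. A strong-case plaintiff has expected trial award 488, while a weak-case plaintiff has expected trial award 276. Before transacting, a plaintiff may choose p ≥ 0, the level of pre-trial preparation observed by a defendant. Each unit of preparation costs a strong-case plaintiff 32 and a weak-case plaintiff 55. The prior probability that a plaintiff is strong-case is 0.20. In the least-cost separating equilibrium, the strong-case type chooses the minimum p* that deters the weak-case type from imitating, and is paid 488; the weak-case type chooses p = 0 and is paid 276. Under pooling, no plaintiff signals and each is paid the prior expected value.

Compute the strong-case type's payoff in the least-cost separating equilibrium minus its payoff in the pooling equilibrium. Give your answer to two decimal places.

Least-cost separating signal: p* solves 276 = 488 − 55·p*, so p* = (488 − 276)/55 ≈ 3.8545.
Strong-case type's separating payoff: 488 − 32 × p* = 488 − 32 × (488 − 276)/55 = 488 − 6784/55 ≈ 364.6545.
Pooling payoff: 0.20 × 488 + 0.80 × 276 = 318.4.
Difference: 364.6545 − 318.4 = 46.2545, i.e. 46.25 to two decimal places.
The strong-case type prefers to separate.

46.25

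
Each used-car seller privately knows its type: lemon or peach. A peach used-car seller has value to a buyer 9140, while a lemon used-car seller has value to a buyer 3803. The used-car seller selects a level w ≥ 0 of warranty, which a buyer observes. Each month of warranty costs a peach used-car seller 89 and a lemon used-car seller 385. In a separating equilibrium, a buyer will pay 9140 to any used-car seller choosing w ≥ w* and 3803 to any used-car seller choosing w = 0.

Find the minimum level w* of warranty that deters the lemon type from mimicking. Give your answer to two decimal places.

A lemon used-car seller choosing w = 0 receives 3803.
Imitating at w* instead would pay 9140 at cost 385·w*, netting 9140 − 385·w*.
Indifference: 3803 = 9140 − 385·w*, so w* = (9140 − 3803) / 385 ≈ 13.86.
This is the lemon type's binding incentive-compatibility constraint; any w ≥ 13.86 sustains separation on that side.

13.86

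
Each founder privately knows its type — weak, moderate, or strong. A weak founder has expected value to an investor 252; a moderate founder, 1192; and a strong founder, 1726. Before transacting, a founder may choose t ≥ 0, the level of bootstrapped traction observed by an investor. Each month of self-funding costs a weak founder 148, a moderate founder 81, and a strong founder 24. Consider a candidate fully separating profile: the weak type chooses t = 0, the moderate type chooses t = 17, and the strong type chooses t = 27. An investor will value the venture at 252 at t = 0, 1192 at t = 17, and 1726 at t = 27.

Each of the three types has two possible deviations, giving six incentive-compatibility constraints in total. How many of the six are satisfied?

5

Strong (own payoff 1726 − 24×27 = 1078): to t=0 gives 252 → no gain ✓; to t=17 gives 1192 − 24×17 = 784 → no gain ✓.
Weak (own payoff 252): to t=17 gives 1192 − 148×17 = -1324 → no gain ✓; to t=27 gives 1726 − 148×27 = -2270 → no gain ✓.
Moderate (own payoff 1192 − 81×17 = -185): to t=0 gives 252 → profitable ✗; to t=27 gives 1726 − 81×27 = -461 → no gain ✓.
5 of the 6 constraints hold; not an equilibrium.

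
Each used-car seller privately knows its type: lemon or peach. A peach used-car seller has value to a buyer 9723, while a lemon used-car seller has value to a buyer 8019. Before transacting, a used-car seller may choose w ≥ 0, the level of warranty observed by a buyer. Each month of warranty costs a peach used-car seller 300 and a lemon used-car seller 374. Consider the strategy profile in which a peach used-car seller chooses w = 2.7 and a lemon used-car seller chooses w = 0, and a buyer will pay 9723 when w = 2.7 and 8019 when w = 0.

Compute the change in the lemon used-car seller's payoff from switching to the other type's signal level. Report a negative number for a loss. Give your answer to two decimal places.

Playing w = 0 the lemon used-car seller receives 8019.
Deviating to w = 2.7 brings payment 9723 at cost 374 × 2.7 = 1009.8, netting 8713.2.
Gain from deviating: 8713.2 − 8019 = 694.20.
The gain is positive, so the lemon type's incentive-compatibility constraint is violated — this profile is not a separating equilibrium.

694.20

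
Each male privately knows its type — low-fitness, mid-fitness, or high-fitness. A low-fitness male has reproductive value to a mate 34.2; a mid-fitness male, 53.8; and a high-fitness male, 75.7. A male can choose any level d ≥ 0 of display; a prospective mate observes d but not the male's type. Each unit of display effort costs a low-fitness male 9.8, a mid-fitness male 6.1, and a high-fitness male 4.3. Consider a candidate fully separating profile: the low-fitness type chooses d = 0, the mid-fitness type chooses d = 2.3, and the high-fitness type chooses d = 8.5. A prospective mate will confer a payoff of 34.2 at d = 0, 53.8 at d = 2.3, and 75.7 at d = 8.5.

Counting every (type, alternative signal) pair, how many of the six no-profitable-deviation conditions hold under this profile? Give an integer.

5

Low-fitness (own payoff 34.2): to d=2.3 gives 53.8 − 9.8×2.3 = 31.26 → no gain ✓; to d=8.5 gives 75.7 − 9.8×8.5 = -7.6 → no gain ✓.
High-fitness (own payoff 75.7 − 4.3×8.5 = 39.15): to d=0 gives 34.2 → no gain ✓; to d=2.3 gives 53.8 − 4.3×2.3 = 43.91 → profitable ✗.
Mid-fitness (own payoff 53.8 − 6.1×2.3 = 39.77): to d=0 gives 34.2 → no gain ✓; to d=8.5 gives 75.7 − 6.1×8.5 = 23.85 → no gain ✓.
5 of the 6 constraints hold; not an equilibrium.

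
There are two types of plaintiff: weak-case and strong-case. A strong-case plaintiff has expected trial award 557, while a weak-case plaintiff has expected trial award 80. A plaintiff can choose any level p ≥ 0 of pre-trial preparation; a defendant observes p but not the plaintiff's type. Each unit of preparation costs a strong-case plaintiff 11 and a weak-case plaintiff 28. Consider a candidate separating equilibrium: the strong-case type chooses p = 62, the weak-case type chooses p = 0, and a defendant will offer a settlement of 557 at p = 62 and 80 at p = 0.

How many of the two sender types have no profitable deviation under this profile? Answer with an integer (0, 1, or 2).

1

Weak-case type: stay at 0 → 80; mimic → 557 − 28 × 62 = -1179. IC holds (80 ≥ -1179).
Strong-case type: signal → 557 − 11 × 62 = -125; deviate to 0 → 80. IC fails (-125 < 80).
1 of 2 constraints hold, so this profile is not an equilibrium.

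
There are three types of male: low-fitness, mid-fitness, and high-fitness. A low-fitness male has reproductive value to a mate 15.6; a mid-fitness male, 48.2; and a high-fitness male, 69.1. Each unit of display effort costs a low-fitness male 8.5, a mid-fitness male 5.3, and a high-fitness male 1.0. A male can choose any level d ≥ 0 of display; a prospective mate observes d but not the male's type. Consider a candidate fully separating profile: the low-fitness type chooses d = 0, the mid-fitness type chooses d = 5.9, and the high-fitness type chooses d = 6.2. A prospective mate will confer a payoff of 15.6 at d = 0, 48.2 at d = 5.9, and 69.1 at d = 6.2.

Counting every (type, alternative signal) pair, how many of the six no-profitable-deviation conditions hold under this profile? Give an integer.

Low-fitness (own payoff 15.6): to d=5.9 gives 48.2 − 8.5×5.9 = -1.95 → no gain ✓; to d=6.2 gives 69.1 − 8.5×6.2 = 16.4 → profitable ✗.
Mid-fitness (own payoff 48.2 − 5.3×5.9 = 16.93): to d=0 gives 15.6 → no gain ✓; to d=6.2 gives 69.1 − 5.3×6.2 = 36.24 → profitable ✗.
High-fitness (own payoff 69.1 − 1.0×6.2 = 62.9): to d=0 gives 15.6 → no gain ✓; to d=5.9 gives 48.2 − 1.0×5.9 = 42.3 → no gain ✓.
4 of the 6 constraints hold; not an equilibrium.

4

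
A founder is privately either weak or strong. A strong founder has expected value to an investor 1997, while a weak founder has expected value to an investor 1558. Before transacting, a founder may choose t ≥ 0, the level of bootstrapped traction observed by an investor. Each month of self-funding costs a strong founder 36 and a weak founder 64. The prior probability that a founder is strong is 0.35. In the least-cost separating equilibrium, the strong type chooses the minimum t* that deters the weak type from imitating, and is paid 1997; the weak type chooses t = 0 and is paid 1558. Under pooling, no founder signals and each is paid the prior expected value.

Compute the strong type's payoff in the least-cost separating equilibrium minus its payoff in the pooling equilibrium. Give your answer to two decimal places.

38.41

Least-cost separating signal: t* solves 1558 = 1997 − 64·t*, so t* = (1997 − 1558)/64 ≈ 6.8594.
Strong type's separating payoff: 1997 − 36 × t* = 1997 − 36 × (1997 − 1558)/64 = 1997 − 15804/64 = 1750.0625.
Pooling payoff: 0.35 × 1997 + 0.65 × 1558 = 1711.65.
Difference: 1750.0625 − 1711.65 = 38.4125, i.e. 38.41 to two decimal places.
The strong type prefers to separate.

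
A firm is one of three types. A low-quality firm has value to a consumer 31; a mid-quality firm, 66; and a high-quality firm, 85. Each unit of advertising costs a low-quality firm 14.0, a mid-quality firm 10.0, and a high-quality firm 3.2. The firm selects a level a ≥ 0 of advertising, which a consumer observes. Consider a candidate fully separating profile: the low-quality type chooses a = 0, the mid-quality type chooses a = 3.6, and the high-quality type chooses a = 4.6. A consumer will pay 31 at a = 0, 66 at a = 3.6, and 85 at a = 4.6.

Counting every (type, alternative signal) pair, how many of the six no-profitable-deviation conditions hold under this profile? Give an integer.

4

Mid-quality (own payoff 66 − 10.0×3.6 = 30): to a=0 gives 31 → profitable ✗; to a=4.6 gives 85 − 10.0×4.6 = 39 → profitable ✗.
Low-quality (own payoff 31): to a=3.6 gives 66 − 14.0×3.6 = 15.6 → no gain ✓; to a=4.6 gives 85 − 14.0×4.6 = 20.6 → no gain ✓.
High-quality (own payoff 85 − 3.2×4.6 = 70.28): to a=0 gives 31 → no gain ✓; to a=3.6 gives 66 − 3.2×3.6 = 54.48 → no gain ✓.
4 of the 6 constraints hold; not an equilibrium.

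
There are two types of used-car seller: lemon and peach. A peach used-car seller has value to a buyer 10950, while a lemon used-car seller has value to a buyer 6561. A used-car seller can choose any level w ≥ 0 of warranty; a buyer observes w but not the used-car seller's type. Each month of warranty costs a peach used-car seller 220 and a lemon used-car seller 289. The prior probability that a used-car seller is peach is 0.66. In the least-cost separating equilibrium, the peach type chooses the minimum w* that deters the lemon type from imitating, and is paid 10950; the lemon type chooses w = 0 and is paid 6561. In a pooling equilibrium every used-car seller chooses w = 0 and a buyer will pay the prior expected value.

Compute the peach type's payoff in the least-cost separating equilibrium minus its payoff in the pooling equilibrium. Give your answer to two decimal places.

Least-cost separating signal: w* solves 6561 = 10950 − 289·w*, so w* = (10950 − 6561)/289 ≈ 15.1869.
Peach type's separating payoff: 10950 − 220 × w* = 10950 − 220 × (10950 − 6561)/289 = 10950 − 965580/289 ≈ 7608.8927.
Pooling payoff: 0.66 × 10950 + 0.34 × 6561 = 9457.74.
Difference: 7608.8927 − 9457.74 = -1848.8473, i.e. -1848.85 to two decimal places.
The peach type would prefer the pooling outcome.

-1848.85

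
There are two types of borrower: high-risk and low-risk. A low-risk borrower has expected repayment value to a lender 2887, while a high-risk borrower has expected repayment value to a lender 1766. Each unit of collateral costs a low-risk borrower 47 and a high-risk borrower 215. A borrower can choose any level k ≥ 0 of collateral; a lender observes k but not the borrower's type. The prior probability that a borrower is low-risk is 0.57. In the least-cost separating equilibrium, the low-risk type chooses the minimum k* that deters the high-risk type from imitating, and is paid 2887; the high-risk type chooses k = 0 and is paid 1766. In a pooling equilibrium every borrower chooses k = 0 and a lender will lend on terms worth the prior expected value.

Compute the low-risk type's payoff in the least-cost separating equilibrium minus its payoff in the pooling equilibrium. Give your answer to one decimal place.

Least-cost separating signal: k* solves 1766 = 2887 − 215·k*, so k* = (2887 − 1766)/215 ≈ 5.2140.
Low-risk type's separating payoff: 2887 − 47 × k* = 2887 − 47 × (2887 − 1766)/215 = 2887 − 52687/215 ≈ 2641.944.
Pooling payoff: 0.57 × 2887 + 0.43 × 1766 = 2404.97.
Difference: 2641.944 − 2404.97 = 236.974, i.e. 237.0 to one decimal place.
The low-risk type prefers to separate.

237.0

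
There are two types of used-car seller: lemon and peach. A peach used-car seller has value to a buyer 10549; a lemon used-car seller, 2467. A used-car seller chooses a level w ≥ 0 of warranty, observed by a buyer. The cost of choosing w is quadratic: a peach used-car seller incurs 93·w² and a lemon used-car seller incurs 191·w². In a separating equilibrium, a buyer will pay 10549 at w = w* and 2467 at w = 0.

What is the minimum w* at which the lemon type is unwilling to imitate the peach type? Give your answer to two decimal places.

The lemon type at w = 0 receives 2467; imitating at w* yields 10549 − 191·w*².
Indifference: 2467 = 10549 − 191·w*², so w*² = (10549 − 2467) / 191 ≈ 42.3141.
w* = √42.3141 ≈ 6.50.

6.50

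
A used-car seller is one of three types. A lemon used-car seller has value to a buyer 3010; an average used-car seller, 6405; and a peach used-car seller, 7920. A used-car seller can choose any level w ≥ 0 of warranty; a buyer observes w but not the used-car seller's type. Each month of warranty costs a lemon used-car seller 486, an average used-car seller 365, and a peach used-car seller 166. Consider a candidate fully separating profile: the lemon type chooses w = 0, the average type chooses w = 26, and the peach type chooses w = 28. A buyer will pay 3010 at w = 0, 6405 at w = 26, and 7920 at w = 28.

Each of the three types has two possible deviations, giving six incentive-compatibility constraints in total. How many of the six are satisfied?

Peach (own payoff 7920 − 166×28 = 3272): to w=0 gives 3010 → no gain ✓; to w=26 gives 6405 − 166×26 = 2089 → no gain ✓.
Average (own payoff 6405 − 365×26 = -3085): to w=0 gives 3010 → profitable ✗; to w=28 gives 7920 − 365×28 = -2300 → profitable ✗.
Lemon (own payoff 3010): to w=26 gives 6405 − 486×26 = -6231 → no gain ✓; to w=28 gives 7920 − 486×28 = -5688 → no gain ✓.
4 of the 6 constraints hold; not an equilibrium.

4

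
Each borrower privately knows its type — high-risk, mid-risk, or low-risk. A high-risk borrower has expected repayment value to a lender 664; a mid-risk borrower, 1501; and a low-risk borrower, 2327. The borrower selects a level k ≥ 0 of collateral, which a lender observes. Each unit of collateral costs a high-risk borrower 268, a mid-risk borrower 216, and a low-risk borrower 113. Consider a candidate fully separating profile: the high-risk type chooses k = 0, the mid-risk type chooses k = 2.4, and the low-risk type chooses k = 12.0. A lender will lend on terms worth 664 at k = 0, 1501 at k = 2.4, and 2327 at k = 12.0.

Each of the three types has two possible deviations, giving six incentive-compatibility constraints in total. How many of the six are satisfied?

Mid-risk (own payoff 1501 − 216×2.4 = 982.6): to k=0 gives 664 → no gain ✓; to k=12.0 gives 2327 − 216×12.0 = -265 → no gain ✓.
High-risk (own payoff 664): to k=2.4 gives 1501 − 268×2.4 = 857.8 → profitable ✗; to k=12.0 gives 2327 − 268×12.0 = -889 → no gain ✓.
Low-risk (own payoff 2327 − 113×12.0 = 971): to k=0 gives 664 → no gain ✓; to k=2.4 gives 1501 − 113×2.4 = 1229.8 → profitable ✗.
4 of the 6 constraints hold; not an equilibrium.

4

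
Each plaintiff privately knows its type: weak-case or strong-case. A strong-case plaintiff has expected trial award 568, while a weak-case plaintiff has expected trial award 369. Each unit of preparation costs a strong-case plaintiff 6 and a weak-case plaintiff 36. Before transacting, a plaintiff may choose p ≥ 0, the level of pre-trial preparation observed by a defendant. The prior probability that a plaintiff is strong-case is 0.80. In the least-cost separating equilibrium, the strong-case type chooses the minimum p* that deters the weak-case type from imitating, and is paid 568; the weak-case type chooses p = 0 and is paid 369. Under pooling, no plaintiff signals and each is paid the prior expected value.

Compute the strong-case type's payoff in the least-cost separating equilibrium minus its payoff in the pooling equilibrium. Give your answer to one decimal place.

Least-cost separating signal: p* solves 369 = 568 − 36·p*, so p* = (568 − 369)/36 ≈ 5.5278.
Strong-case type's separating payoff: 568 − 6 × p* = 568 − 6 × (568 − 369)/36 = 568 − 1194/36 ≈ 534.833.
Pooling payoff: 0.80 × 568 + 0.20 × 369 = 528.2.
Difference: 534.833 − 528.2 = 6.633, i.e. 6.6 to one decimal place.
The strong-case type prefers to separate.

6.6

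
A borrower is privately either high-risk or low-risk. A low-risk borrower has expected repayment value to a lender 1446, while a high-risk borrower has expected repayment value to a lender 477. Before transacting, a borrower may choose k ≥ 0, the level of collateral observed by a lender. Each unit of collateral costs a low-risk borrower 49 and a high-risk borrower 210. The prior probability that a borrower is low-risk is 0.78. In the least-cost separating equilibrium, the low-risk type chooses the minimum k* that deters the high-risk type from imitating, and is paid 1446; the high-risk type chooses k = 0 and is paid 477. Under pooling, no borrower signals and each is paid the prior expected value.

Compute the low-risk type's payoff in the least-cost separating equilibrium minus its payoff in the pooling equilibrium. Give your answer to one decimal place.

-12.9

Least-cost separating signal: k* solves 477 = 1446 − 210·k*, so k* = (1446 − 477)/210 ≈ 4.6143.
Low-risk type's separating payoff: 1446 − 49 × k* = 1446 − 49 × (1446 − 477)/210 = 1446 − 47481/210 = 1219.9.
Pooling payoff: 0.78 × 1446 + 0.22 × 477 = 1232.82.
Difference: 1219.9 − 1232.82 = -12.92, i.e. -12.9 to one decimal place.
The low-risk type would prefer the pooling outcome.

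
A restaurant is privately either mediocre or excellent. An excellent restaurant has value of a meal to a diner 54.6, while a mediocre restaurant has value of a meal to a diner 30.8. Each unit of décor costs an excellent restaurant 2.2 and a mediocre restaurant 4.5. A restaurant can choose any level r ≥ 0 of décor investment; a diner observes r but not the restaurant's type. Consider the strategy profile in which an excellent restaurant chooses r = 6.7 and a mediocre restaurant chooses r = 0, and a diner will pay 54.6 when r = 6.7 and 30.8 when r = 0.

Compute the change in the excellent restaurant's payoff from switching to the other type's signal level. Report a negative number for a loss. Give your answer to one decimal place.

-9.1

Playing r = 6.7 the excellent restaurant receives 54.6 − 2.2 × 6.7 = 39.86.
Deviating to r = 0 yields 30.8 instead.
Gain from deviating: 30.8 − 39.86 = -9.06, i.e. -9.1 to one decimal place.
The gain is negative, so the excellent type's incentive-compatibility constraint is satisfied.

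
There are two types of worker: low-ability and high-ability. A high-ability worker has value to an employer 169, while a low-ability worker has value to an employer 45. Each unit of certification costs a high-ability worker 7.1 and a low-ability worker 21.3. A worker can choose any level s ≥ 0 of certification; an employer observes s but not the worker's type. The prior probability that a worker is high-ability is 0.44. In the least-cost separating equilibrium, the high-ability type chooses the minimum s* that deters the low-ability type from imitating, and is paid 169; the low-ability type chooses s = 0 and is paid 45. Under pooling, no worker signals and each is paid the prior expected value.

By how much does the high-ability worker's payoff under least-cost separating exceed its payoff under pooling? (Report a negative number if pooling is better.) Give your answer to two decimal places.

Least-cost separating signal: s* solves 45 = 169 − 21.3·s*, so s* = (169 − 45)/21.3 ≈ 5.8216.
High-ability type's separating payoff: 169 − 7.1 × s* = 169 − 7.1 × (169 − 45)/21.3 = 169 − 880.4/21.3 ≈ 127.6667.
Pooling payoff: 0.44 × 169 + 0.56 × 45 = 99.56.
Difference: 127.6667 − 99.56 = 28.1067, i.e. 28.11 to two decimal places.
The high-ability type prefers to separate.

28.11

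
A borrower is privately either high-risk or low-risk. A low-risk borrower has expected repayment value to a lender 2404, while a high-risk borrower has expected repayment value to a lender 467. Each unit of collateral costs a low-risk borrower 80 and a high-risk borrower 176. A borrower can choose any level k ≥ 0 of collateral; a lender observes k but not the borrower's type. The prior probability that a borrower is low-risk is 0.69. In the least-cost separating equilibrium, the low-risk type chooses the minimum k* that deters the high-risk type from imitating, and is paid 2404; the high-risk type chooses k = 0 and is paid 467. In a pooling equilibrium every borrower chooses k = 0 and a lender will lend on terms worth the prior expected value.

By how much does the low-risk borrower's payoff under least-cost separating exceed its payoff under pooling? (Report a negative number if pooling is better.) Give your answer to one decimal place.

Least-cost separating signal: k* solves 467 = 2404 − 176·k*, so k* = (2404 − 467)/176 ≈ 11.0057.
Low-risk type's separating payoff: 2404 − 80 × k* = 2404 − 80 × (2404 − 467)/176 = 2404 − 154960/176 ≈ 1523.545.
Pooling payoff: 0.69 × 2404 + 0.31 × 467 = 1803.53.
Difference: 1523.545 − 1803.53 = -279.985, i.e. -280.0 to one decimal place.
The low-risk type would prefer the pooling outcome.

-280.0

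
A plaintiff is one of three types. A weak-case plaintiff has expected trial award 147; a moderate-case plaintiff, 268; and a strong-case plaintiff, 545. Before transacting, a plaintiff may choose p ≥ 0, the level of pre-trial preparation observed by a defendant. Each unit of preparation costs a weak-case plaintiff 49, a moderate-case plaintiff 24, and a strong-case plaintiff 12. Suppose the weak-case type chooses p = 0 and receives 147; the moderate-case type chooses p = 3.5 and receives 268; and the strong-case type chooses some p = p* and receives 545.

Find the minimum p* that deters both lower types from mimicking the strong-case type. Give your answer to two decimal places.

15.04

Moderate-case type (on-path payoff 268 − 24×3.5 = 184) won't mimic when 184 ≥ 545 − 24·p*, i.e. p* ≥ 15.04.
Weak-case type (on-path payoff 147) won't mimic when 147 ≥ 545 − 49·p*, i.e. p* ≥ 8.12.
Both must hold, so p* = max(8.12, 15.04) = 15.04. The moderate-case type's constraint binds.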